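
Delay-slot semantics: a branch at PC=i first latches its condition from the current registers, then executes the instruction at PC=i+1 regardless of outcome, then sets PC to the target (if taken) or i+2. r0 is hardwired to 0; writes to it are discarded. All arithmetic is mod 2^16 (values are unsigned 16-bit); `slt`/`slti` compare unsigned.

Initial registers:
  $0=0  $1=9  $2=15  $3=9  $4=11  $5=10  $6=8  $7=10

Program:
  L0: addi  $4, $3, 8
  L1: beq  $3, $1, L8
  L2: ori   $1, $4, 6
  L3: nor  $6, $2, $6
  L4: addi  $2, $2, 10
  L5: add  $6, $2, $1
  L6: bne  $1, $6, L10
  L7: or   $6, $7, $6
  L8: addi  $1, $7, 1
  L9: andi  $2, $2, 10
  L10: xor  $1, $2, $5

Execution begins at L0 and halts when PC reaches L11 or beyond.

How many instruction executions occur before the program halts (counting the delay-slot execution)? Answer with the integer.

#0 addi  $4, $3, 8 ; 0/9/15/9/17/10/8/10
#1 beq  $3, $1, L8 ; 0/9/15/9/17/10/8/10 ; →target
#2 ori   $1, $4, 6 ; 0/23/15/9/17/10/8/10
#8 addi  $1, $7, 1 ; 0/11/15/9/17/10/8/10
#9 andi  $2, $2, 10 ; 0/11/10/9/17/10/8/10
#10 xor  $1, $2, $5 ; 0/0/10/9/17/10/8/10

6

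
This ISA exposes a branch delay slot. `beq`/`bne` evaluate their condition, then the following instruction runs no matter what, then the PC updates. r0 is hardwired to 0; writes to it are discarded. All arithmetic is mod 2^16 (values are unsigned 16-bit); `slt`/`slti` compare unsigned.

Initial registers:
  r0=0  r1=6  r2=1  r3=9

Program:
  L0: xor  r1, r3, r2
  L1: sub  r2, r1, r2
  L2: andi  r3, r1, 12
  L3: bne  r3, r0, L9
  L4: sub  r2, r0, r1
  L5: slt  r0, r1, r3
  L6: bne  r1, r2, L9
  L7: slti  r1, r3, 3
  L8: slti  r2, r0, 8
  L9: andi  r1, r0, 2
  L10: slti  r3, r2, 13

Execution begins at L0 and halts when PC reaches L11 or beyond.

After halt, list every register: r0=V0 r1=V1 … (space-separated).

#0 xor  r1, r3, r2 ; 0/8/1/9
#1 sub  r2, r1, r2 ; 0/8/7/9
#2 andi  r3, r1, 12 ; 0/8/7/8
#3 bne  r3, r0, L9 ; 0/8/7/8 ; →target
#4 sub  r2, r0, r1 ; 0/8/65528/8
#9 andi  r1, r0, 2 ; 0/0/65528/8
#10 slti  r3, r2, 13 ; 0/0/65528/0

r0=0 r1=0 r2=65528 r3=0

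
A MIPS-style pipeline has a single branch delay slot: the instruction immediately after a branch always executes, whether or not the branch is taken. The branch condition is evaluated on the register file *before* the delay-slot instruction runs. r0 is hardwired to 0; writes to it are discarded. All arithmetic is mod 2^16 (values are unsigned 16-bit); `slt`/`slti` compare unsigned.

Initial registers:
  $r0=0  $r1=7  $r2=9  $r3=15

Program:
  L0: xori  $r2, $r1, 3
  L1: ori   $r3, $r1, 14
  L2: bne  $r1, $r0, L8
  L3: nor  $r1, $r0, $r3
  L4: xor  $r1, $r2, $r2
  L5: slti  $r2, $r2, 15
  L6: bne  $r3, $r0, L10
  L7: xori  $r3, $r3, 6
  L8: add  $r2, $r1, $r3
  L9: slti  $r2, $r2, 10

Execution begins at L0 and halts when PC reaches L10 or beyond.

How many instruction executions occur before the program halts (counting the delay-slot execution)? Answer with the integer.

6

#0 xori  $r2, $r1, 3 ; 0/7/4/15
#1 ori   $r3, $r1, 14 ; 0/7/4/15
#2 bne  $r1, $r0, L8 ; 0/7/4/15 ; →target
#3 nor  $r1, $r0, $r3 ; 0/65520/4/15
#8 add  $r2, $r1, $r3 ; 0/65520/65535/15
#9 slti  $r2, $r2, 10 ; 0/65520/0/15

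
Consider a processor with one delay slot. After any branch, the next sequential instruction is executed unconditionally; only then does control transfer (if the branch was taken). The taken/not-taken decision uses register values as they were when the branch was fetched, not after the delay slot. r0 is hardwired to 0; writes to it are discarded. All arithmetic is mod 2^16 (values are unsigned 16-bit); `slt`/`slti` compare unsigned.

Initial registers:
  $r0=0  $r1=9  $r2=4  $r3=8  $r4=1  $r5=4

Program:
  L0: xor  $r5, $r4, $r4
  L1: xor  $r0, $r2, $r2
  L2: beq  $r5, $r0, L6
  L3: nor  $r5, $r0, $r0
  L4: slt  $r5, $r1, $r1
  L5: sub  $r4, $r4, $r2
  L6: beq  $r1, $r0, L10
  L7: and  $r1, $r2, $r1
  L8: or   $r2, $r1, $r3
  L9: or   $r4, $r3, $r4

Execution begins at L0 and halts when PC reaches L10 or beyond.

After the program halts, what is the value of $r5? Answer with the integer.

65535

  step pc=0: xor  $r5, $r4, $r4  regs=(0,9,4,8,1,0)
  step pc=1: xor  $r0, $r2, $r2  regs=(0,9,4,8,1,0)
  step pc=2: beq  $r5, $r0, L6  cond=T  regs=(0,9,4,8,1,0)
  step pc=3: nor  $r5, $r0, $r0  regs=(0,9,4,8,1,65535)
  step pc=6: beq  $r1, $r0, L10  cond=F  regs=(0,9,4,8,1,65535)
  step pc=7: and  $r1, $r2, $r1  regs=(0,0,4,8,1,65535)
  step pc=8: or   $r2, $r1, $r3  regs=(0,0,8,8,1,65535)
  step pc=9: or   $r4, $r3, $r4  regs=(0,0,8,8,9,65535)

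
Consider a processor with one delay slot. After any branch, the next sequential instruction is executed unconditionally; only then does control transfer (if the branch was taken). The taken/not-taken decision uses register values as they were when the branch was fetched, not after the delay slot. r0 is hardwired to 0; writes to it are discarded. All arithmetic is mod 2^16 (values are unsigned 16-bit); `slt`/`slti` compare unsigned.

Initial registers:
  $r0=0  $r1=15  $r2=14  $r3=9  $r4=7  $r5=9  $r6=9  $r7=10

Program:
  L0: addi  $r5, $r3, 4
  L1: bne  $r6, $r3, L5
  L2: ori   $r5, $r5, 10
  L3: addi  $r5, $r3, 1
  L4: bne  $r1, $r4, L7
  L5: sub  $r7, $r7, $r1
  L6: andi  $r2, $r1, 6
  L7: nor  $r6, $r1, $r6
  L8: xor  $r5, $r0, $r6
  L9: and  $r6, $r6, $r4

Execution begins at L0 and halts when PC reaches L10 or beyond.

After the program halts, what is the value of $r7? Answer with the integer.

65531

[0] addi  $r5, $r3, 4  →  {$r0:0, $r1:15, $r2:14, $r3:9, $r4:7, $r5:13, $r6:9, $r7:10}
[1] bne  $r6, $r3, L5  →  {$r0:0, $r1:15, $r2:14, $r3:9, $r4:7, $r5:13, $r6:9, $r7:10}  ⟨branch fallthrough⟩
[2] ori   $r5, $r5, 10  →  {$r0:0, $r1:15, $r2:14, $r3:9, $r4:7, $r5:15, $r6:9, $r7:10}
[3] addi  $r5, $r3, 1  →  {$r0:0, $r1:15, $r2:14, $r3:9, $r4:7, $r5:10, $r6:9, $r7:10}
[4] bne  $r1, $r4, L7  →  {$r0:0, $r1:15, $r2:14, $r3:9, $r4:7, $r5:10, $r6:9, $r7:10}  ⟨branch taken⟩
[5] sub  $r7, $r7, $r1  →  {$r0:0, $r1:15, $r2:14, $r3:9, $r4:7, $r5:10, $r6:9, $r7:65531}
[7] nor  $r6, $r1, $r6  →  {$r0:0, $r1:15, $r2:14, $r3:9, $r4:7, $r5:10, $r6:65520, $r7:65531}
[8] xor  $r5, $r0, $r6  →  {$r0:0, $r1:15, $r2:14, $r3:9, $r4:7, $r5:65520, $r6:65520, $r7:65531}
[9] and  $r6, $r6, $r4  →  {$r0:0, $r1:15, $r2:14, $r3:9, $r4:7, $r5:65520, $r6:0, $r7:65531}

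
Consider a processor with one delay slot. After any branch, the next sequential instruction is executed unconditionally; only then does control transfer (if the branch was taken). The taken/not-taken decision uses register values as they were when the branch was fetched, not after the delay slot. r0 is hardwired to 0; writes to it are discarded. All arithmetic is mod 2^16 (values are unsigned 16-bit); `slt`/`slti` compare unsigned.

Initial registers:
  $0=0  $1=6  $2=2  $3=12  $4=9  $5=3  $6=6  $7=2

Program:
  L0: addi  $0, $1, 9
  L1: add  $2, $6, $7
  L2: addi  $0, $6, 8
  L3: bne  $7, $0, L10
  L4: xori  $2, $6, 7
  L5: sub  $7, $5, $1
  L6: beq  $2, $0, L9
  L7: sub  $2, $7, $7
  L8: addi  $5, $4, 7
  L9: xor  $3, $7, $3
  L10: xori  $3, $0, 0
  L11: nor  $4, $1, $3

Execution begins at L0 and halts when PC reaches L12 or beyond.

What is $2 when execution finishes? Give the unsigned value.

1

PC=0  addi  $0, $1, 9        | $0=0 $1=6 $2=2 $3=12 $4=9 $5=3 $6=6 $7=2
PC=1  add  $2, $6, $7        | $0=0 $1=6 $2=8 $3=12 $4=9 $5=3 $6=6 $7=2
PC=2  addi  $0, $6, 8        | $0=0 $1=6 $2=8 $3=12 $4=9 $5=3 $6=6 $7=2
PC=3  bne  $7, $0, L10       | $0=0 $1=6 $2=8 $3=12 $4=9 $5=3 $6=6 $7=2  [TAKEN]
PC=4  xori  $2, $6, 7        | $0=0 $1=6 $2=1 $3=12 $4=9 $5=3 $6=6 $7=2
PC=10 xori  $3, $0, 0        | $0=0 $1=6 $2=1 $3=0 $4=9 $5=3 $6=6 $7=2
PC=11 nor  $4, $1, $3        | $0=0 $1=6 $2=1 $3=0 $4=65529 $5=3 $6=6 $7=2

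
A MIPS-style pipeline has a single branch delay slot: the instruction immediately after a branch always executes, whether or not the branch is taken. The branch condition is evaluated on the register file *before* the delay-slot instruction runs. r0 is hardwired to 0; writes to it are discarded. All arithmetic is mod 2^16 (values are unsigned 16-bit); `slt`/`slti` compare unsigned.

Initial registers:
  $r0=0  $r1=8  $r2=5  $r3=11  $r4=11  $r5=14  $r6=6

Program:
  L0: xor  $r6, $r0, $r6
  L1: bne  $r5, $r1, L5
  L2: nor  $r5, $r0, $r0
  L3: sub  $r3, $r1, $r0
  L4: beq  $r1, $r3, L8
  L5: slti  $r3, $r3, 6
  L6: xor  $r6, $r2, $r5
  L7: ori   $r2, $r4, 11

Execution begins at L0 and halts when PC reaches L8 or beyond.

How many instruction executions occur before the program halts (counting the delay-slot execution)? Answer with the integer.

  step pc=0: xor  $r6, $r0, $r6  regs=(0,8,5,11,11,14,6)
  step pc=1: bne  $r5, $r1, L5  cond=T  regs=(0,8,5,11,11,14,6)
  step pc=2: nor  $r5, $r0, $r0  regs=(0,8,5,11,11,65535,6)
  step pc=5: slti  $r3, $r3, 6  regs=(0,8,5,0,11,65535,6)
  step pc=6: xor  $r6, $r2, $r5  regs=(0,8,5,0,11,65535,65530)
  step pc=7: ori   $r2, $r4, 11  regs=(0,8,11,0,11,65535,65530)

6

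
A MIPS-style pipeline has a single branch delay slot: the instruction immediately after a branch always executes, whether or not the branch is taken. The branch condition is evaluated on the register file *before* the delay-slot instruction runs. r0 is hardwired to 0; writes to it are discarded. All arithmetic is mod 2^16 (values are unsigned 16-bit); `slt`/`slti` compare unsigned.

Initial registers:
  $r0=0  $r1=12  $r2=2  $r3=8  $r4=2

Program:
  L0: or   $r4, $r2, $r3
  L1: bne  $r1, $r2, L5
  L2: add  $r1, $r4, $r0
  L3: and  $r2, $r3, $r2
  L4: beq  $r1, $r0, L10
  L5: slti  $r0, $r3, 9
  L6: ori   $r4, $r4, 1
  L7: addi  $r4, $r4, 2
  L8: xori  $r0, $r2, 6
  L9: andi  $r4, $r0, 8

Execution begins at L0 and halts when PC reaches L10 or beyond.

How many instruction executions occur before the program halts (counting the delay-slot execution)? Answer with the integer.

8

PC=0  or   $r4, $r2, $r3     | $r0=0 $r1=12 $r2=2 $r3=8 $r4=10
PC=1  bne  $r1, $r2, L5      | $r0=0 $r1=12 $r2=2 $r3=8 $r4=10  [TAKEN]
PC=2  add  $r1, $r4, $r0     | $r0=0 $r1=10 $r2=2 $r3=8 $r4=10
PC=5  slti  $r0, $r3, 9      | $r0=0 $r1=10 $r2=2 $r3=8 $r4=10
PC=6  ori   $r4, $r4, 1      | $r0=0 $r1=10 $r2=2 $r3=8 $r4=11
PC=7  addi  $r4, $r4, 2      | $r0=0 $r1=10 $r2=2 $r3=8 $r4=13
PC=8  xori  $r0, $r2, 6      | $r0=0 $r1=10 $r2=2 $r3=8 $r4=13
PC=9  andi  $r4, $r0, 8      | $r0=0 $r1=10 $r2=2 $r3=8 $r4=0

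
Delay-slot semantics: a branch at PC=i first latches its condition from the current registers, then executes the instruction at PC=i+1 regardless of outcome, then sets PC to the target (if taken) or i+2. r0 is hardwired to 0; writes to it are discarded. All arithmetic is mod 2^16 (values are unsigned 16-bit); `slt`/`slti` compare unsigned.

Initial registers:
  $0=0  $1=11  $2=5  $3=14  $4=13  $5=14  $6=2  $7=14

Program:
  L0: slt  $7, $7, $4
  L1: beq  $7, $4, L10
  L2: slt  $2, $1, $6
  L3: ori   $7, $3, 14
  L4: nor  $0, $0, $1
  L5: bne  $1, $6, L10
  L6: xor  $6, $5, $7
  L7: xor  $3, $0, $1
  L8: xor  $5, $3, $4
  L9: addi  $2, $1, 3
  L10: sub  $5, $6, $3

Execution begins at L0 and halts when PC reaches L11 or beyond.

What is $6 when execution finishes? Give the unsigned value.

0

  step pc=0: slt  $7, $7, $4  regs=(0,11,5,14,13,14,2,0)
  step pc=1: beq  $7, $4, L10  cond=F  regs=(0,11,5,14,13,14,2,0)
  step pc=2: slt  $2, $1, $6  regs=(0,11,0,14,13,14,2,0)
  step pc=3: ori   $7, $3, 14  regs=(0,11,0,14,13,14,2,14)
  step pc=4: nor  $0, $0, $1  regs=(0,11,0,14,13,14,2,14)
  step pc=5: bne  $1, $6, L10  cond=T  regs=(0,11,0,14,13,14,2,14)
  step pc=6: xor  $6, $5, $7  regs=(0,11,0,14,13,14,0,14)
  step pc=10: sub  $5, $6, $3  regs=(0,11,0,14,13,65522,0,14)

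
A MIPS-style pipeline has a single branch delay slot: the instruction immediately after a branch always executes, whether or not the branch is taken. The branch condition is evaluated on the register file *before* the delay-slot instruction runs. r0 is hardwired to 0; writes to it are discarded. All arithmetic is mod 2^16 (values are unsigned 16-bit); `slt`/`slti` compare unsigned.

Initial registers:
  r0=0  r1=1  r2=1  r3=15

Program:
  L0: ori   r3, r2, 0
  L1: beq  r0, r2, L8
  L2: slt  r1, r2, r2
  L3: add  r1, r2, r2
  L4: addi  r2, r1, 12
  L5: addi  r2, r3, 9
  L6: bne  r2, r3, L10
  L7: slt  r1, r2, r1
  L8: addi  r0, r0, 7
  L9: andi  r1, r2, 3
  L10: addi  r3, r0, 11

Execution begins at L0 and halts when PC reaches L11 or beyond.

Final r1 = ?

0

PC=0  ori   r3, r2, 0        | r0=0 r1=1 r2=1 r3=1
PC=1  beq  r0, r2, L8        | r0=0 r1=1 r2=1 r3=1  [not taken]
PC=2  slt  r1, r2, r2        | r0=0 r1=0 r2=1 r3=1
PC=3  add  r1, r2, r2        | r0=0 r1=2 r2=1 r3=1
PC=4  addi  r2, r1, 12       | r0=0 r1=2 r2=14 r3=1
PC=5  addi  r2, r3, 9        | r0=0 r1=2 r2=10 r3=1
PC=6  bne  r2, r3, L10       | r0=0 r1=2 r2=10 r3=1  [TAKEN]
PC=7  slt  r1, r2, r1        | r0=0 r1=0 r2=10 r3=1
PC=10 addi  r3, r0, 11       | r0=0 r1=0 r2=10 r3=11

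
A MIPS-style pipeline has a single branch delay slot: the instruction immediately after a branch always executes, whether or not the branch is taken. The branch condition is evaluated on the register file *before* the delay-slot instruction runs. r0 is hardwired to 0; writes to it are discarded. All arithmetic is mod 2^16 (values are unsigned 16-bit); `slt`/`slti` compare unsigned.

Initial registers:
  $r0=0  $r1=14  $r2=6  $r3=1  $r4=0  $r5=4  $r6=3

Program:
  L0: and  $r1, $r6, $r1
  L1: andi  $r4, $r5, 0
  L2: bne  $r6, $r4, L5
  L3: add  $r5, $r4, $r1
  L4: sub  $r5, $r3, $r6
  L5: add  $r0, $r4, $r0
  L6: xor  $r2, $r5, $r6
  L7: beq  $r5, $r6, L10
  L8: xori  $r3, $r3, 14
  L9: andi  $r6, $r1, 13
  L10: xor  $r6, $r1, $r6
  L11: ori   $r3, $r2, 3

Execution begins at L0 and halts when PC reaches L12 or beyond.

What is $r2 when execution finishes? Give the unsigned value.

1

#0 and  $r1, $r6, $r1 ; 0/2/6/1/0/4/3
#1 andi  $r4, $r5, 0 ; 0/2/6/1/0/4/3
#2 bne  $r6, $r4, L5 ; 0/2/6/1/0/4/3 ; →target
#3 add  $r5, $r4, $r1 ; 0/2/6/1/0/2/3
#5 add  $r0, $r4, $r0 ; 0/2/6/1/0/2/3
#6 xor  $r2, $r5, $r6 ; 0/2/1/1/0/2/3
#7 beq  $r5, $r6, L10 ; 0/2/1/1/0/2/3 ; →fallthru
#8 xori  $r3, $r3, 14 ; 0/2/1/15/0/2/3
#9 andi  $r6, $r1, 13 ; 0/2/1/15/0/2/0
#10 xor  $r6, $r1, $r6 ; 0/2/1/15/0/2/2
#11 ori   $r3, $r2, 3 ; 0/2/1/3/0/2/2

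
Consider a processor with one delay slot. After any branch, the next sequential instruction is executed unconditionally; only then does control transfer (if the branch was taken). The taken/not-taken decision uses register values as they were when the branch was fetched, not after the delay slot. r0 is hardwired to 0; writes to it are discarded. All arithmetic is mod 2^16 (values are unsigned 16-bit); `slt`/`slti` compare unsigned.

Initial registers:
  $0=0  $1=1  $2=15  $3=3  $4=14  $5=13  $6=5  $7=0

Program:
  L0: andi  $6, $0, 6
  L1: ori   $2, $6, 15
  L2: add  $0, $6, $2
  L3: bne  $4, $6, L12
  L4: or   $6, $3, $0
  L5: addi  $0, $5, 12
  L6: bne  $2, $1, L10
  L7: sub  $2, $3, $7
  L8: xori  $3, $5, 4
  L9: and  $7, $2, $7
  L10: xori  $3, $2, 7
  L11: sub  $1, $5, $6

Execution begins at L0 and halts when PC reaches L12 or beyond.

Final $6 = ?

3

#0 andi  $6, $0, 6 ; 0/1/15/3/14/13/0/0
#1 ori   $2, $6, 15 ; 0/1/15/3/14/13/0/0
#2 add  $0, $6, $2 ; 0/1/15/3/14/13/0/0
#3 bne  $4, $6, L12 ; 0/1/15/3/14/13/0/0 ; →target
#4 or   $6, $3, $0 ; 0/1/15/3/14/13/3/0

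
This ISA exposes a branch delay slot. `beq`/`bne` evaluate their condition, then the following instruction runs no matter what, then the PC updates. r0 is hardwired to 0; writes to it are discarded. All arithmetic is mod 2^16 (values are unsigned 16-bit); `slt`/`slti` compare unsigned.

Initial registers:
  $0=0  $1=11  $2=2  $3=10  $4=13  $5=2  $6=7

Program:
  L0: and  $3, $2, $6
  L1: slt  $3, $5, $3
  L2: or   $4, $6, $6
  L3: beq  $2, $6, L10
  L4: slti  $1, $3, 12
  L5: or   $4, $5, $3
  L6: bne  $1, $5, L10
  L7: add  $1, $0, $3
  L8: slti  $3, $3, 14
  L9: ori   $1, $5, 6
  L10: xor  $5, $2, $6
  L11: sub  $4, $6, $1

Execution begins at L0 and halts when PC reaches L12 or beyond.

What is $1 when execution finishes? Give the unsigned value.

0

  step pc=0: and  $3, $2, $6  regs=(0,11,2,2,13,2,7)
  step pc=1: slt  $3, $5, $3  regs=(0,11,2,0,13,2,7)
  step pc=2: or   $4, $6, $6  regs=(0,11,2,0,7,2,7)
  step pc=3: beq  $2, $6, L10  cond=F  regs=(0,11,2,0,7,2,7)
  step pc=4: slti  $1, $3, 12  regs=(0,1,2,0,7,2,7)
  step pc=5: or   $4, $5, $3  regs=(0,1,2,0,2,2,7)
  step pc=6: bne  $1, $5, L10  cond=T  regs=(0,1,2,0,2,2,7)
  step pc=7: add  $1, $0, $3  regs=(0,0,2,0,2,2,7)
  step pc=10: xor  $5, $2, $6  regs=(0,0,2,0,2,5,7)
  step pc=11: sub  $4, $6, $1  regs=(0,0,2,0,7,5,7)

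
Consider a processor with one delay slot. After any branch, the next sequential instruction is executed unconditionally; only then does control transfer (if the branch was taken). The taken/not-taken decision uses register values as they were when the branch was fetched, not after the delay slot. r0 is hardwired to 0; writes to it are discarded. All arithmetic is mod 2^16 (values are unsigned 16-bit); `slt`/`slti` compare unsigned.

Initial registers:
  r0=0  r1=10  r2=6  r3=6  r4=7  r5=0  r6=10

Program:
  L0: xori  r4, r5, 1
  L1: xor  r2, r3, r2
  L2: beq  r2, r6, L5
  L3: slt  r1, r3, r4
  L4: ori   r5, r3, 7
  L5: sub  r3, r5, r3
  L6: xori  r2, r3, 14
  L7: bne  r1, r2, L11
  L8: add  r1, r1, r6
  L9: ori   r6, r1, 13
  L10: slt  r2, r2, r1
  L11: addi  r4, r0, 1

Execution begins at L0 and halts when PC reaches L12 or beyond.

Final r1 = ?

10

[0] xori  r4, r5, 1  →  {r0:0, r1:10, r2:6, r3:6, r4:1, r5:0, r6:10}
[1] xor  r2, r3, r2  →  {r0:0, r1:10, r2:0, r3:6, r4:1, r5:0, r6:10}
[2] beq  r2, r6, L5  →  {r0:0, r1:10, r2:0, r3:6, r4:1, r5:0, r6:10}  ⟨branch fallthrough⟩
[3] slt  r1, r3, r4  →  {r0:0, r1:0, r2:0, r3:6, r4:1, r5:0, r6:10}
[4] ori   r5, r3, 7  →  {r0:0, r1:0, r2:0, r3:6, r4:1, r5:7, r6:10}
[5] sub  r3, r5, r3  →  {r0:0, r1:0, r2:0, r3:1, r4:1, r5:7, r6:10}
[6] xori  r2, r3, 14  →  {r0:0, r1:0, r2:15, r3:1, r4:1, r5:7, r6:10}
[7] bne  r1, r2, L11  →  {r0:0, r1:0, r2:15, r3:1, r4:1, r5:7, r6:10}  ⟨branch taken⟩
[8] add  r1, r1, r6  →  {r0:0, r1:10, r2:15, r3:1, r4:1, r5:7, r6:10}
[11] addi  r4, r0, 1  →  {r0:0, r1:10, r2:15, r3:1, r4:1, r5:7, r6:10}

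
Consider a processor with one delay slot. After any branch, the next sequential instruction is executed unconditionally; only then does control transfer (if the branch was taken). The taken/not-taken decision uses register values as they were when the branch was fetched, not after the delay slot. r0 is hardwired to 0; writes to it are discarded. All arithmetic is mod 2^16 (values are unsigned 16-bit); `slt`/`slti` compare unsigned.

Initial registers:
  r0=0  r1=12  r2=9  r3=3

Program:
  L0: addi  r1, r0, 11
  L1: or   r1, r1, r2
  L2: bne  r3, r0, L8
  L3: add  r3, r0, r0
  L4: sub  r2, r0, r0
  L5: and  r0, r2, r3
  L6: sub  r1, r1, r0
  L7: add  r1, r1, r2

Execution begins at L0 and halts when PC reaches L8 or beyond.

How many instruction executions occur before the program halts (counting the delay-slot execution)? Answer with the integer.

  step pc=0: addi  r1, r0, 11  regs=(0,11,9,3)
  step pc=1: or   r1, r1, r2  regs=(0,11,9,3)
  step pc=2: bne  r3, r0, L8  cond=T  regs=(0,11,9,3)
  step pc=3: add  r3, r0, r0  regs=(0,11,9,0)

4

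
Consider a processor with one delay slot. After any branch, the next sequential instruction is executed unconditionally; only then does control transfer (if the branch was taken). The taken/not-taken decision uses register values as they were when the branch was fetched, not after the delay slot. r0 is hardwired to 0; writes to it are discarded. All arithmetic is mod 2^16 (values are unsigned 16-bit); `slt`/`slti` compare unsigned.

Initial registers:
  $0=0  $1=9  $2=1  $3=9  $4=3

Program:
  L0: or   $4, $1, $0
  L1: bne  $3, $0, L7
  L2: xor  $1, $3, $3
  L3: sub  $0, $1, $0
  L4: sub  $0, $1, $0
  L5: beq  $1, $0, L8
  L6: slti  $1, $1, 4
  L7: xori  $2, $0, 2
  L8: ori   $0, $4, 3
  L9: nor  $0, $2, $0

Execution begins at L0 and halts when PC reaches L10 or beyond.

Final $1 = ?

PC=0  or   $4, $1, $0        | $0=0 $1=9 $2=1 $3=9 $4=9
PC=1  bne  $3, $0, L7        | $0=0 $1=9 $2=1 $3=9 $4=9  [TAKEN]
PC=2  xor  $1, $3, $3        | $0=0 $1=0 $2=1 $3=9 $4=9
PC=7  xori  $2, $0, 2        | $0=0 $1=0 $2=2 $3=9 $4=9
PC=8  ori   $0, $4, 3        | $0=0 $1=0 $2=2 $3=9 $4=9
PC=9  nor  $0, $2, $0        | $0=0 $1=0 $2=2 $3=9 $4=9

0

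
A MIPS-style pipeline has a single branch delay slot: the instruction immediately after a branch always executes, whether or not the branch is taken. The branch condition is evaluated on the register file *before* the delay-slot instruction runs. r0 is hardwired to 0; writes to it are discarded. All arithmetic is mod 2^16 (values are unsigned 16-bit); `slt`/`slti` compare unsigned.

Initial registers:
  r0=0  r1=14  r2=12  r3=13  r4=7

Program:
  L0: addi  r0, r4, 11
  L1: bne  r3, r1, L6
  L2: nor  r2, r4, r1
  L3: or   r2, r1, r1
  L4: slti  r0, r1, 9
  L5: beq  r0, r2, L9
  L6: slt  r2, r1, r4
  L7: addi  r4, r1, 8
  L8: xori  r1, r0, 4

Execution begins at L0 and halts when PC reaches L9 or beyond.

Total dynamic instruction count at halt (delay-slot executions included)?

PC=0  addi  r0, r4, 11       | r0=0 r1=14 r2=12 r3=13 r4=7
PC=1  bne  r3, r1, L6        | r0=0 r1=14 r2=12 r3=13 r4=7  [TAKEN]
PC=2  nor  r2, r4, r1        | r0=0 r1=14 r2=65520 r3=13 r4=7
PC=6  slt  r2, r1, r4        | r0=0 r1=14 r2=0 r3=13 r4=7
PC=7  addi  r4, r1, 8        | r0=0 r1=14 r2=0 r3=13 r4=22
PC=8  xori  r1, r0, 4        | r0=0 r1=4 r2=0 r3=13 r4=22

6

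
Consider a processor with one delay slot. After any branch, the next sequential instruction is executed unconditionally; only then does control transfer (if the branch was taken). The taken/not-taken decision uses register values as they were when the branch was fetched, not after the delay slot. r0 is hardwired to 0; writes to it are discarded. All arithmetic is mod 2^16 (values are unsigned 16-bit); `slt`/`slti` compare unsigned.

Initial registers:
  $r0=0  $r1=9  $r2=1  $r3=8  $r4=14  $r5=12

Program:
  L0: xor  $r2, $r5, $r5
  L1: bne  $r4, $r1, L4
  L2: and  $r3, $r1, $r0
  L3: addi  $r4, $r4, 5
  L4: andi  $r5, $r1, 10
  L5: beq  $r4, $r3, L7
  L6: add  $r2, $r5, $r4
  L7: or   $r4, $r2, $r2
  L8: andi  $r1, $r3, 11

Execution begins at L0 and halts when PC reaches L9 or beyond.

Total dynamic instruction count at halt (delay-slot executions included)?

#0 xor  $r2, $r5, $r5 ; 0/9/0/8/14/12
#1 bne  $r4, $r1, L4 ; 0/9/0/8/14/12 ; →target
#2 and  $r3, $r1, $r0 ; 0/9/0/0/14/12
#4 andi  $r5, $r1, 10 ; 0/9/0/0/14/8
#5 beq  $r4, $r3, L7 ; 0/9/0/0/14/8 ; →fallthru
#6 add  $r2, $r5, $r4 ; 0/9/22/0/14/8
#7 or   $r4, $r2, $r2 ; 0/9/22/0/22/8
#8 andi  $r1, $r3, 11 ; 0/0/22/0/22/8

8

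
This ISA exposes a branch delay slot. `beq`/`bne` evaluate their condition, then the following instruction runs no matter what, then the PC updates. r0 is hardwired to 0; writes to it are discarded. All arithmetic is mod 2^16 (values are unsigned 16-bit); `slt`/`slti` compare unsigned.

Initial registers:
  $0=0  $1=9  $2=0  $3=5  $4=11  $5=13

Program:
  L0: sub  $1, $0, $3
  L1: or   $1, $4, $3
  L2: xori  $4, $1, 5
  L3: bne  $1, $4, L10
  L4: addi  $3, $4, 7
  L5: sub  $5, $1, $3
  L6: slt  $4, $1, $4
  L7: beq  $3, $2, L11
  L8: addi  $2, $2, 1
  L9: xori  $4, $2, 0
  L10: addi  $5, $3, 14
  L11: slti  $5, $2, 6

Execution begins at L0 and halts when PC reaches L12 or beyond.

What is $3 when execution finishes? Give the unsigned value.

17

[0] sub  $1, $0, $3  →  {$0:0, $1:65531, $2:0, $3:5, $4:11, $5:13}
[1] or   $1, $4, $3  →  {$0:0, $1:15, $2:0, $3:5, $4:11, $5:13}
[2] xori  $4, $1, 5  →  {$0:0, $1:15, $2:0, $3:5, $4:10, $5:13}
[3] bne  $1, $4, L10  →  {$0:0, $1:15, $2:0, $3:5, $4:10, $5:13}  ⟨branch taken⟩
[4] addi  $3, $4, 7  →  {$0:0, $1:15, $2:0, $3:17, $4:10, $5:13}
[10] addi  $5, $3, 14  →  {$0:0, $1:15, $2:0, $3:17, $4:10, $5:31}
[11] slti  $5, $2, 6  →  {$0:0, $1:15, $2:0, $3:17, $4:10, $5:1}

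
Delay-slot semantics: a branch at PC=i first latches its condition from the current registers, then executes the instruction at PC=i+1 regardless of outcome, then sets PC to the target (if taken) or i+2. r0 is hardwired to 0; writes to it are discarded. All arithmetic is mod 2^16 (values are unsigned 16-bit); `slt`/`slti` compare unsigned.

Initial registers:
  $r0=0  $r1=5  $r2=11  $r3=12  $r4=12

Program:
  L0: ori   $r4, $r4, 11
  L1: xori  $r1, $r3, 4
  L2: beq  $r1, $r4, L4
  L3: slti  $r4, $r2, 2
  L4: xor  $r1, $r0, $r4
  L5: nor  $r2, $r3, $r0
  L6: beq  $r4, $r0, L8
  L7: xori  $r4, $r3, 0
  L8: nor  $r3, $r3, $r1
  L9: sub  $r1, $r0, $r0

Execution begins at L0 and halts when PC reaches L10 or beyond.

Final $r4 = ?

  step pc=0: ori   $r4, $r4, 11  regs=(0,5,11,12,15)
  step pc=1: xori  $r1, $r3, 4  regs=(0,8,11,12,15)
  step pc=2: beq  $r1, $r4, L4  cond=F  regs=(0,8,11,12,15)
  step pc=3: slti  $r4, $r2, 2  regs=(0,8,11,12,0)
  step pc=4: xor  $r1, $r0, $r4  regs=(0,0,11,12,0)
  step pc=5: nor  $r2, $r3, $r0  regs=(0,0,65523,12,0)
  step pc=6: beq  $r4, $r0, L8  cond=T  regs=(0,0,65523,12,0)
  step pc=7: xori  $r4, $r3, 0  regs=(0,0,65523,12,12)
  step pc=8: nor  $r3, $r3, $r1  regs=(0,0,65523,65523,12)
  step pc=9: sub  $r1, $r0, $r0  regs=(0,0,65523,65523,12)

12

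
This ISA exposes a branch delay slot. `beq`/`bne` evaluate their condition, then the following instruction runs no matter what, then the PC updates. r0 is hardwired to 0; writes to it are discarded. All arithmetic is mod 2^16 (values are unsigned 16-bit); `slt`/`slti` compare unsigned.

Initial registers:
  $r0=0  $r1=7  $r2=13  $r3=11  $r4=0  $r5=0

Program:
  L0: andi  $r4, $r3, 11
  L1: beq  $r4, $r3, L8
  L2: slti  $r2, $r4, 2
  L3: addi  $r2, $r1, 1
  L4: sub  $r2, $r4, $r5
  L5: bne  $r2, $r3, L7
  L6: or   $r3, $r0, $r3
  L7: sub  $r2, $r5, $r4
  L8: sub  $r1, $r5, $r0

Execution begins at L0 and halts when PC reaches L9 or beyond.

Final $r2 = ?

0

[0] andi  $r4, $r3, 11  →  {$r0:0, $r1:7, $r2:13, $r3:11, $r4:11, $r5:0}
[1] beq  $r4, $r3, L8  →  {$r0:0, $r1:7, $r2:13, $r3:11, $r4:11, $r5:0}  ⟨branch taken⟩
[2] slti  $r2, $r4, 2  →  {$r0:0, $r1:7, $r2:0, $r3:11, $r4:11, $r5:0}
[8] sub  $r1, $r5, $r0  →  {$r0:0, $r1:0, $r2:0, $r3:11, $r4:11, $r5:0}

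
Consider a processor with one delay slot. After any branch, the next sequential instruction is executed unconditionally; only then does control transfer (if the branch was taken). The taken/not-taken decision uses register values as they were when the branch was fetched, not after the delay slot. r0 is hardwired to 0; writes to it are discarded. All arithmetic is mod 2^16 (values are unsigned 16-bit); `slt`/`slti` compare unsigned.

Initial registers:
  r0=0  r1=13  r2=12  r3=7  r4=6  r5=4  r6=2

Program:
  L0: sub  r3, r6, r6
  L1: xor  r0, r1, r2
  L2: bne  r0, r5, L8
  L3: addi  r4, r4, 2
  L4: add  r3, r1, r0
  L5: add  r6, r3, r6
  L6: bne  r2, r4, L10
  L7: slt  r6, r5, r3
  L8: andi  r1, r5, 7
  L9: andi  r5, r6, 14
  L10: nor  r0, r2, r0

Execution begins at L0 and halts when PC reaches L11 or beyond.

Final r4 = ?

8

  step pc=0: sub  r3, r6, r6  regs=(0,13,12,0,6,4,2)
  step pc=1: xor  r0, r1, r2  regs=(0,13,12,0,6,4,2)
  step pc=2: bne  r0, r5, L8  cond=T  regs=(0,13,12,0,6,4,2)
  step pc=3: addi  r4, r4, 2  regs=(0,13,12,0,8,4,2)
  step pc=8: andi  r1, r5, 7  regs=(0,4,12,0,8,4,2)
  step pc=9: andi  r5, r6, 14  regs=(0,4,12,0,8,2,2)
  step pc=10: nor  r0, r2, r0  regs=(0,4,12,0,8,2,2)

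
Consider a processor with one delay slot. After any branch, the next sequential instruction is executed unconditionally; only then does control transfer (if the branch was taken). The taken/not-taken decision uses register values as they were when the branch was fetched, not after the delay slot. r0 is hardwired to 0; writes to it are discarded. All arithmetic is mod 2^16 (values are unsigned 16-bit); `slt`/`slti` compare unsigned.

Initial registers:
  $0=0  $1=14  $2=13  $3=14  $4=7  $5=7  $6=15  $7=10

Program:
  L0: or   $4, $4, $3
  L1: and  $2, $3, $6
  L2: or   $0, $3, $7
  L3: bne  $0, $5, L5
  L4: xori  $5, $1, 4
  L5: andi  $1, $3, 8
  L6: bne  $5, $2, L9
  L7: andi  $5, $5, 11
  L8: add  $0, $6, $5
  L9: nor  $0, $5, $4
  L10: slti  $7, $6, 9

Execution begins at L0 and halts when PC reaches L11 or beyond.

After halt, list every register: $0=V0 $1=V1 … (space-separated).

[0] or   $4, $4, $3  →  {$0:0, $1:14, $2:13, $3:14, $4:15, $5:7, $6:15, $7:10}
[1] and  $2, $3, $6  →  {$0:0, $1:14, $2:14, $3:14, $4:15, $5:7, $6:15, $7:10}
[2] or   $0, $3, $7  →  {$0:0, $1:14, $2:14, $3:14, $4:15, $5:7, $6:15, $7:10}
[3] bne  $0, $5, L5  →  {$0:0, $1:14, $2:14, $3:14, $4:15, $5:7, $6:15, $7:10}  ⟨branch taken⟩
[4] xori  $5, $1, 4  →  {$0:0, $1:14, $2:14, $3:14, $4:15, $5:10, $6:15, $7:10}
[5] andi  $1, $3, 8  →  {$0:0, $1:8, $2:14, $3:14, $4:15, $5:10, $6:15, $7:10}
[6] bne  $5, $2, L9  →  {$0:0, $1:8, $2:14, $3:14, $4:15, $5:10, $6:15, $7:10}  ⟨branch taken⟩
[7] andi  $5, $5, 11  →  {$0:0, $1:8, $2:14, $3:14, $4:15, $5:10, $6:15, $7:10}
[9] nor  $0, $5, $4  →  {$0:0, $1:8, $2:14, $3:14, $4:15, $5:10, $6:15, $7:10}
[10] slti  $7, $6, 9  →  {$0:0, $1:8, $2:14, $3:14, $4:15, $5:10, $6:15, $7:0}

$0=0 $1=8 $2=14 $3=14 $4=15 $5=10 $6=15 $7=0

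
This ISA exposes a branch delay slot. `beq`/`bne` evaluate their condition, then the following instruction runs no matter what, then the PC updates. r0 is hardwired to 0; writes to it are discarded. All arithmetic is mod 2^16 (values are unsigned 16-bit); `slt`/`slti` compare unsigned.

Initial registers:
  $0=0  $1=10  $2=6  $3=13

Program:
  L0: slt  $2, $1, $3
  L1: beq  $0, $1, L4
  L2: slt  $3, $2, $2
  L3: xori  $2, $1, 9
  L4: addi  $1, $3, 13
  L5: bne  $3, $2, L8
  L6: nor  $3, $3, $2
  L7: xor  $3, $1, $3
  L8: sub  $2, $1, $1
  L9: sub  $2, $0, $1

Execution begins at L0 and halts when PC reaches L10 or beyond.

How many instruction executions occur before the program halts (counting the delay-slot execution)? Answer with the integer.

9

PC=0  slt  $2, $1, $3        | $0=0 $1=10 $2=1 $3=13
PC=1  beq  $0, $1, L4        | $0=0 $1=10 $2=1 $3=13  [not taken]
PC=2  slt  $3, $2, $2        | $0=0 $1=10 $2=1 $3=0
PC=3  xori  $2, $1, 9        | $0=0 $1=10 $2=3 $3=0
PC=4  addi  $1, $3, 13       | $0=0 $1=13 $2=3 $3=0
PC=5  bne  $3, $2, L8        | $0=0 $1=13 $2=3 $3=0  [TAKEN]
PC=6  nor  $3, $3, $2        | $0=0 $1=13 $2=3 $3=65532
PC=8  sub  $2, $1, $1        | $0=0 $1=13 $2=0 $3=65532
PC=9  sub  $2, $0, $1        | $0=0 $1=13 $2=65523 $3=65532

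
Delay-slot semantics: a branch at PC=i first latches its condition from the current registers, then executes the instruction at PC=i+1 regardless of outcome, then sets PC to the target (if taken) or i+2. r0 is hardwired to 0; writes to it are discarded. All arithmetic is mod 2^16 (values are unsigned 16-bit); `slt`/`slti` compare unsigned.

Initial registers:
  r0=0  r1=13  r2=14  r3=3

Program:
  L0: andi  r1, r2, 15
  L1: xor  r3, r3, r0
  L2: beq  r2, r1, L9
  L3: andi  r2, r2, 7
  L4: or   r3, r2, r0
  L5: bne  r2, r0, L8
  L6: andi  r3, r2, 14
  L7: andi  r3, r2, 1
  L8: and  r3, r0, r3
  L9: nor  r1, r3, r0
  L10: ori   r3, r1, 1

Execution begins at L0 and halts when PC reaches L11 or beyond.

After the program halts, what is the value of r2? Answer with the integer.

6

#0 andi  r1, r2, 15 ; 0/14/14/3
#1 xor  r3, r3, r0 ; 0/14/14/3
#2 beq  r2, r1, L9 ; 0/14/14/3 ; →target
#3 andi  r2, r2, 7 ; 0/14/6/3
#9 nor  r1, r3, r0 ; 0/65532/6/3
#10 ori   r3, r1, 1 ; 0/65532/6/65533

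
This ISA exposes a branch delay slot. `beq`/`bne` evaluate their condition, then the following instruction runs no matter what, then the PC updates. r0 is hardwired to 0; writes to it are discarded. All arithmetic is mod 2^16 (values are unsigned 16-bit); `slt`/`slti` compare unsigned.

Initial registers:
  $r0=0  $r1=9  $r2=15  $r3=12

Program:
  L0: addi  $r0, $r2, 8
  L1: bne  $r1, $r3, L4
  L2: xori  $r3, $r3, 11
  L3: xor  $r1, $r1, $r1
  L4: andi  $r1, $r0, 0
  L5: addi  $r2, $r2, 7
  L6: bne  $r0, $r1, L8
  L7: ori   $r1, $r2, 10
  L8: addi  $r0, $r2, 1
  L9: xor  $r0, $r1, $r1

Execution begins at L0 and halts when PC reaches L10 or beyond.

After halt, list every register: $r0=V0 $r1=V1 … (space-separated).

$r0=0 $r1=30 $r2=22 $r3=7

PC=0  addi  $r0, $r2, 8      | $r0=0 $r1=9 $r2=15 $r3=12
PC=1  bne  $r1, $r3, L4      | $r0=0 $r1=9 $r2=15 $r3=12  [TAKEN]
PC=2  xori  $r3, $r3, 11     | $r0=0 $r1=9 $r2=15 $r3=7
PC=4  andi  $r1, $r0, 0      | $r0=0 $r1=0 $r2=15 $r3=7
PC=5  addi  $r2, $r2, 7      | $r0=0 $r1=0 $r2=22 $r3=7
PC=6  bne  $r0, $r1, L8      | $r0=0 $r1=0 $r2=22 $r3=7  [not taken]
PC=7  ori   $r1, $r2, 10     | $r0=0 $r1=30 $r2=22 $r3=7
PC=8  addi  $r0, $r2, 1      | $r0=0 $r1=30 $r2=22 $r3=7
PC=9  xor  $r0, $r1, $r1     | $r0=0 $r1=30 $r2=22 $r3=7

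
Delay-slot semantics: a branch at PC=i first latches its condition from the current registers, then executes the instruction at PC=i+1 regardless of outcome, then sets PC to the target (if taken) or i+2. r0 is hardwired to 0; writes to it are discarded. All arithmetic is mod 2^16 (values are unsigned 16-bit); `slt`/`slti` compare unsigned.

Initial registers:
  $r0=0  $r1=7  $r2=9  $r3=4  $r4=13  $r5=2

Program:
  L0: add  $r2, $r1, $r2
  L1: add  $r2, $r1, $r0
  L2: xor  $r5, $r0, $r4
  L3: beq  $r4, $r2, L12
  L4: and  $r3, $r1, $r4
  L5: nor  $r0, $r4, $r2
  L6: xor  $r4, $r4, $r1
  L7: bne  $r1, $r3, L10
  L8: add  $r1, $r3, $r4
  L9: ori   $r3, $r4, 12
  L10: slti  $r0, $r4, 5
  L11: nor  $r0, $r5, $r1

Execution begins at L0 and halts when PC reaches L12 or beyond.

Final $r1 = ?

#0 add  $r2, $r1, $r2 ; 0/7/16/4/13/2
#1 add  $r2, $r1, $r0 ; 0/7/7/4/13/2
#2 xor  $r5, $r0, $r4 ; 0/7/7/4/13/13
#3 beq  $r4, $r2, L12 ; 0/7/7/4/13/13 ; →fallthru
#4 and  $r3, $r1, $r4 ; 0/7/7/5/13/13
#5 nor  $r0, $r4, $r2 ; 0/7/7/5/13/13
#6 xor  $r4, $r4, $r1 ; 0/7/7/5/10/13
#7 bne  $r1, $r3, L10 ; 0/7/7/5/10/13 ; →target
#8 add  $r1, $r3, $r4 ; 0/15/7/5/10/13
#10 slti  $r0, $r4, 5 ; 0/15/7/5/10/13
#11 nor  $r0, $r5, $r1 ; 0/15/7/5/10/13

15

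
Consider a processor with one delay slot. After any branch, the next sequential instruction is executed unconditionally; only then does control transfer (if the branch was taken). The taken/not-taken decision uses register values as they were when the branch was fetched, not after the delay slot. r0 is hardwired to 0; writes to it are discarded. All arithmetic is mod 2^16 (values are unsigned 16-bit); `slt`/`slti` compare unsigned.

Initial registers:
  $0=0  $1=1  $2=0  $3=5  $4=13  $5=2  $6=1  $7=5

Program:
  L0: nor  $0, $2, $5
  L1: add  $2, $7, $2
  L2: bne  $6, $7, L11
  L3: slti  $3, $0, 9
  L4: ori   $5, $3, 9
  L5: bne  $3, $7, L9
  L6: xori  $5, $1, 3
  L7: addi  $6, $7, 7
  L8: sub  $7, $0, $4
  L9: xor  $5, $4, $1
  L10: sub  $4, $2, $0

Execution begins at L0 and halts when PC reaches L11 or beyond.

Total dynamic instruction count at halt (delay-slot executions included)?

4

#0 nor  $0, $2, $5 ; 0/1/0/5/13/2/1/5
#1 add  $2, $7, $2 ; 0/1/5/5/13/2/1/5
#2 bne  $6, $7, L11 ; 0/1/5/5/13/2/1/5 ; →target
#3 slti  $3, $0, 9 ; 0/1/5/1/13/2/1/5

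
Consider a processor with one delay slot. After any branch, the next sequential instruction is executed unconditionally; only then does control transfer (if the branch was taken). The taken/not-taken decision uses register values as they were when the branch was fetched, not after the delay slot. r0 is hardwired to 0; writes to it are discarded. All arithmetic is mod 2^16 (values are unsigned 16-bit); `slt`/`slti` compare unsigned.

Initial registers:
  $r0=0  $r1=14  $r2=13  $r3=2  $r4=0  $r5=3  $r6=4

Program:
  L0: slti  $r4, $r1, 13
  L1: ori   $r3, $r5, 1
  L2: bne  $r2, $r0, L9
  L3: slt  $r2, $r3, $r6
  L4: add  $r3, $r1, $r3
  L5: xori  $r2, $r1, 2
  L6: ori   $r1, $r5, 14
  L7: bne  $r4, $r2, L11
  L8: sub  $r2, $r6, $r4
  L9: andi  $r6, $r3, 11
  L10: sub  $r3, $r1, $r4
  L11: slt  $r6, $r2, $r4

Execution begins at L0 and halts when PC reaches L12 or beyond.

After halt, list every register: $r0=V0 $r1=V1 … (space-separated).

$r0=0 $r1=14 $r2=1 $r3=14 $r4=0 $r5=3 $r6=0

  step pc=0: slti  $r4, $r1, 13  regs=(0,14,13,2,0,3,4)
  step pc=1: ori   $r3, $r5, 1  regs=(0,14,13,3,0,3,4)
  step pc=2: bne  $r2, $r0, L9  cond=T  regs=(0,14,13,3,0,3,4)
  step pc=3: slt  $r2, $r3, $r6  regs=(0,14,1,3,0,3,4)
  step pc=9: andi  $r6, $r3, 11  regs=(0,14,1,3,0,3,3)
  step pc=10: sub  $r3, $r1, $r4  regs=(0,14,1,14,0,3,3)
  step pc=11: slt  $r6, $r2, $r4  regs=(0,14,1,14,0,3,0)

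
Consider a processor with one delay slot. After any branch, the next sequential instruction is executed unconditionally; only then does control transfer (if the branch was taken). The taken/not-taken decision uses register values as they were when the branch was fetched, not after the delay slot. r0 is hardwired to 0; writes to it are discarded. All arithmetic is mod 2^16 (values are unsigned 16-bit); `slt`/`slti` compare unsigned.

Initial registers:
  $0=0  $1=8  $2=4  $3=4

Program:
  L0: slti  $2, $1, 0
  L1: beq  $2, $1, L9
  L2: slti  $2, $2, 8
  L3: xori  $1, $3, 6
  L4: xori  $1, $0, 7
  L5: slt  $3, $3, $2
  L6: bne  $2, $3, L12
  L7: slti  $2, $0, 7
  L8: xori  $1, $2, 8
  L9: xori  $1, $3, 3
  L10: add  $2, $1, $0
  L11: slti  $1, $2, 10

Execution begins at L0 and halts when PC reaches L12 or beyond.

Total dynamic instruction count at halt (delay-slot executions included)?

[0] slti  $2, $1, 0  →  {$0:0, $1:8, $2:0, $3:4}
[1] beq  $2, $1, L9  →  {$0:0, $1:8, $2:0, $3:4}  ⟨branch fallthrough⟩
[2] slti  $2, $2, 8  →  {$0:0, $1:8, $2:1, $3:4}
[3] xori  $1, $3, 6  →  {$0:0, $1:2, $2:1, $3:4}
[4] xori  $1, $0, 7  →  {$0:0, $1:7, $2:1, $3:4}
[5] slt  $3, $3, $2  →  {$0:0, $1:7, $2:1, $3:0}
[6] bne  $2, $3, L12  →  {$0:0, $1:7, $2:1, $3:0}  ⟨branch taken⟩
[7] slti  $2, $0, 7  →  {$0:0, $1:7, $2:1, $3:0}

8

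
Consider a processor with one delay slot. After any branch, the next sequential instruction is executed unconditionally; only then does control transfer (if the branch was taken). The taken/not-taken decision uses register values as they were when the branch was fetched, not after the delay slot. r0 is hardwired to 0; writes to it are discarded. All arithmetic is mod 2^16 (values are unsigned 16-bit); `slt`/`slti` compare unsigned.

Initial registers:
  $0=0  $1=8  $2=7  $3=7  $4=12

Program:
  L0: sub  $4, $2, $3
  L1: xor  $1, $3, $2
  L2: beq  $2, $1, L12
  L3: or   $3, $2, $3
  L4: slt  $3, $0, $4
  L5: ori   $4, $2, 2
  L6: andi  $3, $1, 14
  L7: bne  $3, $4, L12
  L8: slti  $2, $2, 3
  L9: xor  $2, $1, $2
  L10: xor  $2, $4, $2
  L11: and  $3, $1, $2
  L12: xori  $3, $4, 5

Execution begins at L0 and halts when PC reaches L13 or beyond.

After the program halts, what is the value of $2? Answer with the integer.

PC=0  sub  $4, $2, $3        | $0=0 $1=8 $2=7 $3=7 $4=0
PC=1  xor  $1, $3, $2        | $0=0 $1=0 $2=7 $3=7 $4=0
PC=2  beq  $2, $1, L12       | $0=0 $1=0 $2=7 $3=7 $4=0  [not taken]
PC=3  or   $3, $2, $3        | $0=0 $1=0 $2=7 $3=7 $4=0
PC=4  slt  $3, $0, $4        | $0=0 $1=0 $2=7 $3=0 $4=0
PC=5  ori   $4, $2, 2        | $0=0 $1=0 $2=7 $3=0 $4=7
PC=6  andi  $3, $1, 14       | $0=0 $1=0 $2=7 $3=0 $4=7
PC=7  bne  $3, $4, L12       | $0=0 $1=0 $2=7 $3=0 $4=7  [TAKEN]
PC=8  slti  $2, $2, 3        | $0=0 $1=0 $2=0 $3=0 $4=7
PC=12 xori  $3, $4, 5        | $0=0 $1=0 $2=0 $3=2 $4=7

0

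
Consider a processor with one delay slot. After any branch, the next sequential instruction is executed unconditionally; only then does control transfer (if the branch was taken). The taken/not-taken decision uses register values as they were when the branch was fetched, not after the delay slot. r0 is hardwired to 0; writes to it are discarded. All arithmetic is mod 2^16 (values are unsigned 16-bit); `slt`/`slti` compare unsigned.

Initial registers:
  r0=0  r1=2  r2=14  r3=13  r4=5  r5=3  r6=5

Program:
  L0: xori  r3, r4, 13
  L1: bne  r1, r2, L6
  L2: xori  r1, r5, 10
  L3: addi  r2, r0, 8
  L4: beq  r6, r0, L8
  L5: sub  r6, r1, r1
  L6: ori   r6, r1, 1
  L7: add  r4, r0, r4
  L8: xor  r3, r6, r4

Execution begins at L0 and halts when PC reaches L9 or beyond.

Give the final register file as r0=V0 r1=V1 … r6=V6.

r0=0 r1=9 r2=14 r3=12 r4=5 r5=3 r6=9

#0 xori  r3, r4, 13 ; 0/2/14/8/5/3/5
#1 bne  r1, r2, L6 ; 0/2/14/8/5/3/5 ; →target
#2 xori  r1, r5, 10 ; 0/9/14/8/5/3/5
#6 ori   r6, r1, 1 ; 0/9/14/8/5/3/9
#7 add  r4, r0, r4 ; 0/9/14/8/5/3/9
#8 xor  r3, r6, r4 ; 0/9/14/12/5/3/9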